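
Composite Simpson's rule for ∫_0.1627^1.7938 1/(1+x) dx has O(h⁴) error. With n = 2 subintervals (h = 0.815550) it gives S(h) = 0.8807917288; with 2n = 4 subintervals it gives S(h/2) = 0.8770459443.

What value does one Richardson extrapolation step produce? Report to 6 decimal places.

0.876796

With r = 4 the leading error scales as h^4, so the weight is 2^4 = 16.
16 × 0.8770459443 = 14.0327351088; 14.0327351088 − 0.8807917288 = 13.1519433800
Divide by 2^4 − 1 = 15.
R = 13.1519433800/15 = 0.8767962253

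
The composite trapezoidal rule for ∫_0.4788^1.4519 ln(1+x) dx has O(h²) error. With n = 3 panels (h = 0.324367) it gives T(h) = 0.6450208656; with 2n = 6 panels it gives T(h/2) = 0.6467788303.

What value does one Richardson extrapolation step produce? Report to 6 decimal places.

0.647365

The method has order 2: 2^2 = 4.
Top: 4(0.6467788303) − (0.6450208656) = 1.9420944556
Divide by 2^2 − 1 = 3.
Extrapolated: 1.9420944556 / 3 = 0.6473648185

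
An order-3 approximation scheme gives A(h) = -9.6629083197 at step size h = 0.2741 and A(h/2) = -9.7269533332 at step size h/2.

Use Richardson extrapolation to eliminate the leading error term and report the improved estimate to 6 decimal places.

Error is O(h^3); halving h shrinks it by 2^3 = 8.
8*(-9.7269533332) − (-9.6629083197) = -68.1527183459
Divide by 2^3 − 1 = 7.
(-68.1527183459) ÷ 7 = -9.7361026208

-9.736103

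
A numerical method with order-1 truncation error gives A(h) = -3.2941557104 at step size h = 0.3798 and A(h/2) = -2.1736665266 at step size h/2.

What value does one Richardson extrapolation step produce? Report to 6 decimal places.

The method has order 1: 2^1 = 2.
Top: 2(-2.1736665266) − (-3.2941557104) = -1.0531773428
Extrapolated: (-1.0531773428) / 1 = -1.0531773428

-1.053177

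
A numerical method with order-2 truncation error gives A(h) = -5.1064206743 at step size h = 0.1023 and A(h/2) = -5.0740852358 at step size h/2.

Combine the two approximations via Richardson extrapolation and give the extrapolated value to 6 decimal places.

-5.063307

r = 2: numerator weight 4, denominator 3.
Top: 4(-5.0740852358) − (-5.1064206743) = -15.1899202689
Divide by 2^2 − 1 = 3.
So the Richardson estimate is -5.0633067563.
Shift from A(h/2): +0.0107784795.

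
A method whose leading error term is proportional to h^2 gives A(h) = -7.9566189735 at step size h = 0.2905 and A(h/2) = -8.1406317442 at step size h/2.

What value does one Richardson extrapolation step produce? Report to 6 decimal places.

-8.201969

Error is O(h^2); halving h shrinks it by 2^2 = 4.
4×(-8.1406317442) = -32.5625269768; (-32.5625269768) − (-7.9566189735) = -24.6059080033
Denominator 4 − 1 = 3.
Result: -8.2019693344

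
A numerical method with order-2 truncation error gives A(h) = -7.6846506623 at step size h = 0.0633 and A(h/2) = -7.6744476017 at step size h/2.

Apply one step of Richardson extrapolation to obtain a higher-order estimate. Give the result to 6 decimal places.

Order 2 gives 2^r = 4 and 2^r − 1 = 3.
Difference of the inputs: -7.6744476017 − (-7.6846506623) = 0.0102030606
Correction (A(h/2) − A(h))/(4 − 1) = 0.0102030606/3 = 0.0034010202
R = A(h/2) + (A(h/2) − A(h))/3 = -7.6744476017 + 0.0034010202 = -7.6710465815
Shift from A(h/2): +0.0034010202.

-7.671047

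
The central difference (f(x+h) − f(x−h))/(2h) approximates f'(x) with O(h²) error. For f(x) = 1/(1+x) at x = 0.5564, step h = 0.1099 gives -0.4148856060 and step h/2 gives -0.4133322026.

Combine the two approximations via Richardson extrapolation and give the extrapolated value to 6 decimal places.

With r = 2 the leading error scales as h^2, so the weight is 2^2 = 4.
Weighted: (-1.6533288104) − (-0.4148856060) = -1.2384432044
R = (-1.2384432044)/3 = -0.4128144015

-0.412814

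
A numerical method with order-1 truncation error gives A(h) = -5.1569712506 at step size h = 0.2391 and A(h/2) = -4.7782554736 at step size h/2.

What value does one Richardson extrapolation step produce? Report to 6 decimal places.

-4.399540

Method order is 1; weight 2^1 = 2.
Difference of the inputs: -4.7782554736 − (-5.1569712506) = 0.3787157770
Divide by 2^1 − 1 = 1: 0.3787157770/1 = 0.3787157770
R = -4.7782554736 + 0.3787157770 = -4.3995396966
Gap between inputs: 3.787e-01; correction applied: +0.3787157770.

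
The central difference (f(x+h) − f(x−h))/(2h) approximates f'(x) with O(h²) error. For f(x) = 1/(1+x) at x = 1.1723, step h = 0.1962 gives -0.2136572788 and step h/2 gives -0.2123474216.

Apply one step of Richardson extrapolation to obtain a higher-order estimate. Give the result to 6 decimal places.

With r = 2 the leading error scales as h^2, so the weight is 2^2 = 4.
4·(-0.2123474216) − (-0.2136572788) = -0.6357324076
(-0.6357324076) ÷ 3 = -0.2119108025

-0.211911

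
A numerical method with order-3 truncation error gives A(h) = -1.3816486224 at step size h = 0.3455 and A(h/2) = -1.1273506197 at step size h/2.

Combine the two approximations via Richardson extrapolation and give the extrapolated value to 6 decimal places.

r = 3: numerator weight 8, denominator 7.
Weighted: (-9.0188049576) − (-1.3816486224) = -7.6371563352
Denominator 8 − 1 = 7.
So the Richardson estimate is -1.0910223336.
Correction |R − A(h/2)| = 3.633e-02; gap |A(h/2) − A(h)| = 2.543e-01.

-1.091022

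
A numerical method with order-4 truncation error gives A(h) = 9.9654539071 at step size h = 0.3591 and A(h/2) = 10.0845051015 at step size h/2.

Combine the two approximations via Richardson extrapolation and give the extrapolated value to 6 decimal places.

10.092442

r = 4: numerator weight 16, denominator 15.
2^4×A(h/2) = 161.3520816240; minus A(h) gives 151.3866277169.
R = 151.3866277169/15 = 10.0924418478
Correction |R − A(h/2)| = 7.937e-03; gap |A(h/2) − A(h)| = 1.191e-01.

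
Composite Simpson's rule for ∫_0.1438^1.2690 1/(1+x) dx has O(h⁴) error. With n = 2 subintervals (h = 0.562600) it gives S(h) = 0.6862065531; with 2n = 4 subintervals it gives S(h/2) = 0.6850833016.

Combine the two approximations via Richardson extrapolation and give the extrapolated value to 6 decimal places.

Method order is 4; weight 2^4 = 16.
16×0.6850833016 = 10.9613328256; 10.9613328256 − 0.6862065531 = 10.2751262725
Divide by 2^4 − 1 = 15.
Extrapolated: 10.2751262725 / 15 = 0.6850084182
Shift from A(h/2): −0.0000748834.

0.685008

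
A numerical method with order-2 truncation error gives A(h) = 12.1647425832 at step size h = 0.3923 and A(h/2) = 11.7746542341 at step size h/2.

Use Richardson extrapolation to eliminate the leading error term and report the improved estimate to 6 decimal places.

Method order is 2; weight 2^2 = 4.
4·11.7746542341 = 47.0986169364; subtract 12.1647425832 → 34.9338743532
Denominator 4 − 1 = 3.
Extrapolated: 34.9338743532 / 3 = 11.6446247844
Shift from A(h/2): −0.1300294497.

11.644625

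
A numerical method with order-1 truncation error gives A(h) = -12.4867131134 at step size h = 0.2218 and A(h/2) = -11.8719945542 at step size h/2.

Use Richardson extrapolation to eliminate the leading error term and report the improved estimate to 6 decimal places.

-11.257276

Error is O(h^1); halving h shrinks it by 2^1 = 2.
Top: 2(-11.8719945542) − (-12.4867131134) = -11.2572759950
(-11.2572759950) ÷ 1 = -11.2572759950
Gap between inputs: 6.147e-01; correction applied: +0.6147185592.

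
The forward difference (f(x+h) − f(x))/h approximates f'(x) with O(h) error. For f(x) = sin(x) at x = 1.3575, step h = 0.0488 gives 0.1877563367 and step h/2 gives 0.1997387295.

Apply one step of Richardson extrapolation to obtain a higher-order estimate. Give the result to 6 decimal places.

Order 1 gives 2^r = 2 and 2^r − 1 = 1.
Weighted: 0.3994774590 − 0.1877563367 = 0.2117211223
(2 × 0.1997387295 − 0.1877563367)/(2 − 1) = 0.2117211223
Correction |R − A(h/2)| = 1.198e-02; gap |A(h/2) − A(h)| = 1.198e-02.

0.211721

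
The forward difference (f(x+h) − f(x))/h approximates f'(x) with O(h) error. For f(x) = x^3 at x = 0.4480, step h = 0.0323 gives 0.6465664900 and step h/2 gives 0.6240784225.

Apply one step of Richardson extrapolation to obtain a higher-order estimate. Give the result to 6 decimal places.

Leading term ∝ h^1; use weight 2 = 2^1.
Weighted: 1.2481568450 − 0.6465664900 = 0.6015903550
Extrapolated: 0.6015903550 / 1 = 0.6015903550
Gap between inputs: 2.249e-02; correction applied: −0.0224880675.

0.601590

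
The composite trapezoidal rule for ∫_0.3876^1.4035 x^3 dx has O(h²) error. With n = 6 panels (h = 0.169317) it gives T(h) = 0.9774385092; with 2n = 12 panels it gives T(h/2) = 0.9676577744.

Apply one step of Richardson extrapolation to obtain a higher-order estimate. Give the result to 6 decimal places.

0.964398

r = 2: numerator weight 4, denominator 3.
Top: 4(0.9676577744) − (0.9774385092) = 2.8931925884
R = 2.8931925884/3 = 0.9643975295
Correction |R − A(h/2)| = 3.260e-03; gap |A(h/2) − A(h)| = 9.781e-03.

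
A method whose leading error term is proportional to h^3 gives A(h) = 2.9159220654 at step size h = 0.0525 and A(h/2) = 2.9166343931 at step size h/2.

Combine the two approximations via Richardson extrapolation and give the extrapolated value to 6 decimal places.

Leading term ∝ h^3; use weight 8 = 2^3.
8*2.9166343931 = 23.3330751448; subtract 2.9159220654 → 20.4171530794
(8*2.9166343931 − 2.9159220654)/(8 − 1) = 2.9167361542
Shift from A(h/2): +0.0001017611.

2.916736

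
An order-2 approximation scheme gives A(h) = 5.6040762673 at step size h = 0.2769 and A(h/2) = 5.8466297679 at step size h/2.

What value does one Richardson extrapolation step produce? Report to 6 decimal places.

5.927481

Leading term ∝ h^2; use weight 4 = 2^2.
2^2 × A(h/2) = 23.3865190716; minus A(h) gives 17.7824428043.
(4 × 5.8466297679 − 5.6040762673)/(4 − 1) = 5.9274809348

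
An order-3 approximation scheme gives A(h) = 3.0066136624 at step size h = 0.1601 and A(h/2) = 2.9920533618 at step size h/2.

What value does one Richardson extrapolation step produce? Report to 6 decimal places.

2.989973

The method has order 3: 2^3 = 8.
2^3*A(h/2) = 23.9364268944; minus A(h) gives 20.9298132320.
R = 20.9298132320/7 = 2.9899733189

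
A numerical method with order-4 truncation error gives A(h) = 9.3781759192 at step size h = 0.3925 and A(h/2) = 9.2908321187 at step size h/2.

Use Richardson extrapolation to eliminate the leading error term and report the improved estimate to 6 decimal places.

Method order is 4; weight 2^4 = 16.
16 × 9.2908321187 − 9.3781759192 = 139.2751379800
(16 × 9.2908321187 − 9.3781759192)/(16 − 1) = 9.2850091987

9.285009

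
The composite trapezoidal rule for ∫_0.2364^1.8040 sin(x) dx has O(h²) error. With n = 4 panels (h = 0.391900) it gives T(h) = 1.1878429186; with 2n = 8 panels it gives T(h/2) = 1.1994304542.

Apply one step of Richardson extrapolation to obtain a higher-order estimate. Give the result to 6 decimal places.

1.203293

Method order is 2; weight 2^2 = 4.
4 × 1.1994304542 − 1.1878429186 = 3.6098788982
Denominator 4 − 1 = 3.
3.6098788982 ÷ 3 = 1.2032929661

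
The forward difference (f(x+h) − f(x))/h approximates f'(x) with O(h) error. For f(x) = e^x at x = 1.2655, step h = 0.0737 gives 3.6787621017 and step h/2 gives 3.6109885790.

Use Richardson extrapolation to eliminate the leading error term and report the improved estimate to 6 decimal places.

The method has order 1: 2^1 = 2.
Weighted: 7.2219771580 − 3.6787621017 = 3.5432150563
Denominator 2 − 1 = 1.
(2*3.6109885790 − 3.6787621017)/(2 − 1) = 3.5432150563
Correction |R − A(h/2)| = 6.777e-02; gap |A(h/2) − A(h)| = 6.777e-02.

3.543215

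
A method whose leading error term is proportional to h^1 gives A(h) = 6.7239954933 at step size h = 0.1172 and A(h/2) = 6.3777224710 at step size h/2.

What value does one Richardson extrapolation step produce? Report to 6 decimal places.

6.031449

With r = 1 the leading error scales as h^1, so the weight is 2^1 = 2.
2·6.3777224710 − 6.7239954933 = 6.0314494487
Divide by 2^1 − 1 = 1.
Extrapolated: 6.0314494487 / 1 = 6.0314494487
Gap between inputs: 3.463e-01; correction applied: −0.3462730223.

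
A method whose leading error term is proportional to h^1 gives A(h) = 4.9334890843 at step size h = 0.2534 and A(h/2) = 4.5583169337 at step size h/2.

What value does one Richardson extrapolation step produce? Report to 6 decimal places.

Order 1 gives 2^r = 2 and 2^r − 1 = 1.
Difference of the inputs: 4.5583169337 − 4.9334890843 = -0.3751721506
Divide by 2^1 − 1 = 1: (-0.3751721506)/1 = -0.3751721506
R = 4.5583169337 − 0.3751721506 = 4.1831447831
Correction |R − A(h/2)| = 3.752e-01; gap |A(h/2) − A(h)| = 3.752e-01.

4.183145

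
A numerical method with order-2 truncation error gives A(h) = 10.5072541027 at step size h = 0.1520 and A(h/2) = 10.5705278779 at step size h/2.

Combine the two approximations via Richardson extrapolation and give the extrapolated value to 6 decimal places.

r = 2: numerator weight 4, denominator 3.
Weighted: 42.2821115116 − 10.5072541027 = 31.7748574089
R = 31.7748574089/3 = 10.5916191363

10.591619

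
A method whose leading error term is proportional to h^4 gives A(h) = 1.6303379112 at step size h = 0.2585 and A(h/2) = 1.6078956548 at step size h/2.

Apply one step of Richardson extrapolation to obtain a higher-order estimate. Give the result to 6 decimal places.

1.606400

Order 4 gives 2^r = 16 and 2^r − 1 = 15.
2^4·A(h/2) = 25.7263304768; minus A(h) gives 24.0959925656.
Divide by 2^4 − 1 = 15.
Result: 1.6063995044
Shift from A(h/2): −0.0014961504.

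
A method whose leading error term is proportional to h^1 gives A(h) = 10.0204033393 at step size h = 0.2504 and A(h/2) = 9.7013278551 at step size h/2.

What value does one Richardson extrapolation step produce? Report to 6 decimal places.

9.382252

Method order is 1; weight 2^1 = 2.
Top: 2(9.7013278551) − (10.0204033393) = 9.3822523709
Denominator 2 − 1 = 1.
Extrapolated: 9.3822523709 / 1 = 9.3822523709
Shift from A(h/2): −0.3190754842.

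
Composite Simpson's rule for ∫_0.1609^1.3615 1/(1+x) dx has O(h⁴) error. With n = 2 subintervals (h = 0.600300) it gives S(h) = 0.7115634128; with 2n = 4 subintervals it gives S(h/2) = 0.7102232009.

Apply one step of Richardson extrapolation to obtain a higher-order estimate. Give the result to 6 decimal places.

0.710134

Leading term ∝ h^4; use weight 16 = 2^4.
16*0.7102232009 − 0.7115634128 = 10.6520078016
Divide by 2^4 − 1 = 15.
(16*0.7102232009 − 0.7115634128)/(16 − 1) = 0.7101338534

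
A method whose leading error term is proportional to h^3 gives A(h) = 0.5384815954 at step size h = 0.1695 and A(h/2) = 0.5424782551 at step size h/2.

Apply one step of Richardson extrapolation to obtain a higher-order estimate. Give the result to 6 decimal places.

0.543049

r = 3: numerator weight 8, denominator 7.
Top: 8(0.5424782551) − (0.5384815954) = 3.8013444454
Denominator 8 − 1 = 7.
(8×0.5424782551 − 0.5384815954)/(8 − 1) = 0.5430492065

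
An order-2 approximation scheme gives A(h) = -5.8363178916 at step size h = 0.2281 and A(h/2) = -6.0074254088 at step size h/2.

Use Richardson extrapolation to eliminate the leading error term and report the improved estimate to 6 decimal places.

Method order is 2; weight 2^2 = 4.
A(h/2) − A(h) = -6.0074254088 − (-5.8363178916) = -0.1711075172
Divide by 2^2 − 1 = 3: (-0.1711075172)/3 = -0.0570358391
R = A(h/2) + (A(h/2) − A(h))/3 = -6.0074254088 − 0.0570358391 = -6.0644612479
Correction |R − A(h/2)| = 5.704e-02; gap |A(h/2) − A(h)| = 1.711e-01.

-6.064461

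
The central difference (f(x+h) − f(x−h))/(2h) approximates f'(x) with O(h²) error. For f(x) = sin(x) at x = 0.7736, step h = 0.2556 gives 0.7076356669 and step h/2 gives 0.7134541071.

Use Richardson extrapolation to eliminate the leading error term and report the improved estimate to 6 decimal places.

The method has order 2: 2^2 = 4.
Numerator 4·A(h/2) − A(h) = 4·0.7134541071 − 0.7076356669 = 2.1461807615
2.1461807615 ÷ 3 = 0.7153935872

0.715394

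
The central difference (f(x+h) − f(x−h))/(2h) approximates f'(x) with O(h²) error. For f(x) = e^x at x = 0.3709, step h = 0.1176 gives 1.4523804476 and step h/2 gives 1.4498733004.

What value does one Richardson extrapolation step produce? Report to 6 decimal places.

1.449038

Leading term ∝ h^2; use weight 4 = 2^2.
2^2 × A(h/2) = 5.7994932016; minus A(h) gives 4.3471127540.
4.3471127540 ÷ 3 = 1.4490375847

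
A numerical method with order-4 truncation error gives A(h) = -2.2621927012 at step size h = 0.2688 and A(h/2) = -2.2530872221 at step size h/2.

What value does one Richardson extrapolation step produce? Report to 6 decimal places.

-2.252480

Method order is 4; weight 2^4 = 16.
16·(-2.2530872221) − (-2.2621927012) = -33.7872028524
Divide by 2^4 − 1 = 15.
R = (-33.7872028524)/15 = -2.2524801902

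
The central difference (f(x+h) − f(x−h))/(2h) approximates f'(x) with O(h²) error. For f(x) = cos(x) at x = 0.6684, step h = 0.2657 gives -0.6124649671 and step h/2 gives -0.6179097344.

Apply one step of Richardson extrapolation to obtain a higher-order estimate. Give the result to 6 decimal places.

-0.619725

Leading term ∝ h^2; use weight 4 = 2^2.
4*(-0.6179097344) − (-0.6124649671) = -1.8591739705
(-1.8591739705) ÷ 3 = -0.6197246568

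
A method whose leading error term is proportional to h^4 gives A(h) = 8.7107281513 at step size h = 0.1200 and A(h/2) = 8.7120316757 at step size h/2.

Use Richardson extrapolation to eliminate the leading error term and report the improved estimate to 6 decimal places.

r = 4, so 2^r = 16.
Numerator 16 × A(h/2) − A(h) = 16 × 8.7120316757 − 8.7107281513 = 130.6817786599
(16 × 8.7120316757 − 8.7107281513)/(16 − 1) = 8.7121185773
Gap between inputs: 1.304e-03; correction applied: +0.0000869016.

8.712119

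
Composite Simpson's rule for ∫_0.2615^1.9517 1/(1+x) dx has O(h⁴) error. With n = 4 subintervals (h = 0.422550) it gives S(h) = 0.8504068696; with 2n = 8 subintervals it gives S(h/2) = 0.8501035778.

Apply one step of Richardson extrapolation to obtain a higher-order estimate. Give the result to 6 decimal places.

0.850083

With r = 4 the leading error scales as h^4, so the weight is 2^4 = 16.
Numerator 16×A(h/2) − A(h) = 16×0.8501035778 − 0.8504068696 = 12.7512503752
Divide by 2^4 − 1 = 15.
Extrapolated: 12.7512503752 / 15 = 0.8500833583
Shift from A(h/2): −0.0000202195.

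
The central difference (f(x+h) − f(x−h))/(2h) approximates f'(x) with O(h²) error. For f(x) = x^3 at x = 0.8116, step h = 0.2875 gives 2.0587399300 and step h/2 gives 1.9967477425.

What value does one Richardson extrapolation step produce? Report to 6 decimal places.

Method order is 2; weight 2^2 = 4.
4×1.9967477425 − 2.0587399300 = 5.9282510400
5.9282510400 ÷ 3 = 1.9760836800
Correction |R − A(h/2)| = 2.066e-02; gap |A(h/2) − A(h)| = 6.199e-02.

1.976084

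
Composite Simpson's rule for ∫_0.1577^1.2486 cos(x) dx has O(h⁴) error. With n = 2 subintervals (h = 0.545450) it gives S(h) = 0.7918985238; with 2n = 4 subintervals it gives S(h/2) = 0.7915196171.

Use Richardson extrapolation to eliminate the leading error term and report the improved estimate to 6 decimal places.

0.791494

Error is O(h^4); halving h shrinks it by 2^4 = 16.
16*0.7915196171 = 12.6643138736; subtract 0.7918985238 → 11.8724153498
Denominator 16 − 1 = 15.
R = 11.8724153498/15 = 0.7914943567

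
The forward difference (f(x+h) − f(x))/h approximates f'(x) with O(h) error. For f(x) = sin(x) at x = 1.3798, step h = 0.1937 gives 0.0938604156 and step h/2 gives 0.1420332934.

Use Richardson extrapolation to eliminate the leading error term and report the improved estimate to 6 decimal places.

r = 1, so 2^r = 2.
2×0.1420332934 = 0.2840665868; subtract 0.0938604156 → 0.1902061712
Denominator 2 − 1 = 1.
Result: 0.1902061712

0.190206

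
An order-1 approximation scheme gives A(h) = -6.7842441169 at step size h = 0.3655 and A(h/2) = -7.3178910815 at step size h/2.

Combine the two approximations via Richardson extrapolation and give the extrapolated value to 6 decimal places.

-7.851538

Leading term ∝ h^1; use weight 2 = 2^1.
Top: 2(-7.3178910815) − (-6.7842441169) = -7.8515380461
Denominator 2 − 1 = 1.
Result: -7.8515380461
Gap between inputs: 5.336e-01; correction applied: −0.5336469646.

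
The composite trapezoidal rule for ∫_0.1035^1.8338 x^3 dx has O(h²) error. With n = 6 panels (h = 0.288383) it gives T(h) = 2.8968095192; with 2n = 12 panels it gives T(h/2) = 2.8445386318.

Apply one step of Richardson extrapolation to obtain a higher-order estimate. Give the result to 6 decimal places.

r = 2, so 2^r = 4.
2^2·A(h/2) = 11.3781545272; minus A(h) gives 8.4813450080.
Denominator 4 − 1 = 3.
Result: 2.8271150027

2.827115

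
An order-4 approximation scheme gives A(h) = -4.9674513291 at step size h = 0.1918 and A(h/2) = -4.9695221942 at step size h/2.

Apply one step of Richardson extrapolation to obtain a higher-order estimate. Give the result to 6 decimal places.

Error is O(h^4); halving h shrinks it by 2^4 = 16.
16×(-4.9695221942) − (-4.9674513291) = -74.5449037781
Extrapolated: (-74.5449037781) / 15 = -4.9696602519
Correction |R − A(h/2)| = 1.381e-04; gap |A(h/2) − A(h)| = 2.071e-03.

-4.969660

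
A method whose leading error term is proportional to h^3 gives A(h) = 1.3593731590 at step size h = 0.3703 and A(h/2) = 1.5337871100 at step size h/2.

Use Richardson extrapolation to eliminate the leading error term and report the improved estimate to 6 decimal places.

r = 3, so 2^r = 8.
A(h/2) − A(h) = 1.5337871100 − 1.3593731590 = 0.1744139510
Correction (A(h/2) − A(h))/(8 − 1) = 0.1744139510/7 = 0.0249162787
R = 1.5337871100 + 0.0249162787 = 1.5587033887

1.558703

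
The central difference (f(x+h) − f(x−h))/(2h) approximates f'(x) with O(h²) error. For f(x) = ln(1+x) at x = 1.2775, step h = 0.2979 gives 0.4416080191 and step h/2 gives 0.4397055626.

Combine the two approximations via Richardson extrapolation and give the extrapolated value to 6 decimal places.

Leading term ∝ h^2; use weight 4 = 2^2.
A(h/2) − A(h) = 0.4397055626 − 0.4416080191 = -0.0019024565
Divide by 2^2 − 1 = 3: (-0.0019024565)/3 = -0.0006341522
R = 0.4397055626 − 0.0006341522 = 0.4390714104
Correction |R − A(h/2)| = 6.342e-04; gap |A(h/2) − A(h)| = 1.902e-03.

0.439071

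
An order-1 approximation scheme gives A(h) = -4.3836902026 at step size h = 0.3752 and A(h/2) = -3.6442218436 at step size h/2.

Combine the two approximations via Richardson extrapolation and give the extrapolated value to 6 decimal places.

The method has order 1: 2^1 = 2.
2*(-3.6442218436) = -7.2884436872; subtract (-4.3836902026) → -2.9047534846
(2*(-3.6442218436) − (-4.3836902026))/(2 − 1) = -2.9047534846
Correction |R − A(h/2)| = 7.395e-01; gap |A(h/2) − A(h)| = 7.395e-01.

-2.904753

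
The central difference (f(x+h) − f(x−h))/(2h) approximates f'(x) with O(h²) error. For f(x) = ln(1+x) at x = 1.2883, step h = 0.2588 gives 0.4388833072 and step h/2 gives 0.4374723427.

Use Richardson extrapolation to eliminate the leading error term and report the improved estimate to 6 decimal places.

0.437002

r = 2, so 2^r = 4.
A(h/2) − A(h) = 0.4374723427 − 0.4388833072 = -0.0014109645
Divide by 2^2 − 1 = 3: (-0.0014109645)/3 = -0.0004703215
R = A(h/2) + (A(h/2) − A(h))/3 = 0.4374723427 − 0.0004703215 = 0.4370020212
Gap between inputs: 1.411e-03; correction applied: −0.0004703215.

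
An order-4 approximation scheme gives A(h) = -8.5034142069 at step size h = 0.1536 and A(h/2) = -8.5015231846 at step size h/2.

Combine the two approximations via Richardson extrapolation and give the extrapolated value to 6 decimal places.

With r = 4 the leading error scales as h^4, so the weight is 2^4 = 16.
Numerator 16 × A(h/2) − A(h) = 16 × (-8.5015231846) − (-8.5034142069) = -127.5209567467
(-127.5209567467) ÷ 15 = -8.5013971164
Correction |R − A(h/2)| = 1.261e-04; gap |A(h/2) − A(h)| = 1.891e-03.

-8.501397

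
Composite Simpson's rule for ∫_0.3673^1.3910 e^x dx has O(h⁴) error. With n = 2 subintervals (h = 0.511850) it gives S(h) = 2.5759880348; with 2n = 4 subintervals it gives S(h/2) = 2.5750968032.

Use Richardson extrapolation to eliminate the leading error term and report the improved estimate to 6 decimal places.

2.575037

With r = 4 the leading error scales as h^4, so the weight is 2^4 = 16.
Difference of the inputs: 2.5750968032 − 2.5759880348 = -0.0008912316
Correction (A(h/2) − A(h))/(16 − 1) = (-0.0008912316)/15 = -0.0000594154
R = A(h/2) + (A(h/2) − A(h))/15 = 2.5750968032 − 0.0000594154 = 2.5750373878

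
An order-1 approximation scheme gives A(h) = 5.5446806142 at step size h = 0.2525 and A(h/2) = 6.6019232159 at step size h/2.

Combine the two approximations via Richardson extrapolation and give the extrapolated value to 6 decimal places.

7.659166

Leading term ∝ h^1; use weight 2 = 2^1.
Difference of the inputs: 6.6019232159 − 5.5446806142 = 1.0572426017
Correction (A(h/2) − A(h))/(2 − 1) = 1.0572426017/1 = 1.0572426017
R = 6.6019232159 + 1.0572426017 = 7.6591658176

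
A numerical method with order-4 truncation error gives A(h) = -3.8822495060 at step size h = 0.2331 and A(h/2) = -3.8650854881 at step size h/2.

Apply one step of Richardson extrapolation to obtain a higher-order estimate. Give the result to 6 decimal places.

Method order is 4; weight 2^4 = 16.
2^4*A(h/2) = -61.8413678096; minus A(h) gives -57.9591183036.
Divide by 2^4 − 1 = 15.
So the Richardson estimate is -3.8639412202.

-3.863941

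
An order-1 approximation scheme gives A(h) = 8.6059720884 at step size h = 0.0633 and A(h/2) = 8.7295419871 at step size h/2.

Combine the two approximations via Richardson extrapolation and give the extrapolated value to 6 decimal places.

r = 1, so 2^r = 2.
Top: 2(8.7295419871) − (8.6059720884) = 8.8531118858
R = 8.8531118858/1 = 8.8531118858
Correction |R − A(h/2)| = 1.236e-01; gap |A(h/2) − A(h)| = 1.236e-01.

8.853112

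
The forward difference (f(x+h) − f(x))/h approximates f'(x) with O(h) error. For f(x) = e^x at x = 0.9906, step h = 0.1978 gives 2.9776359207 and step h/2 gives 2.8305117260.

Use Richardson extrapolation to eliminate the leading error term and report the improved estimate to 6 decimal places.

2.683388

The method has order 1: 2^1 = 2.
Top: 2(2.8305117260) − (2.9776359207) = 2.6833875313
R = 2.6833875313/1 = 2.6833875313
Shift from A(h/2): −0.1471241947.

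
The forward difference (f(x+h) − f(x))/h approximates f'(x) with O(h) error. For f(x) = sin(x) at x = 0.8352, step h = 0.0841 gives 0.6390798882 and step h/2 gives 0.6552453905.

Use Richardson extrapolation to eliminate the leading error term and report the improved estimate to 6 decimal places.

0.671411

The method has order 1: 2^1 = 2.
2 × 0.6552453905 = 1.3104907810; subtract 0.6390798882 → 0.6714108928
Denominator 2 − 1 = 1.
(2 × 0.6552453905 − 0.6390798882)/(2 − 1) = 0.6714108928
Shift from A(h/2): +0.0161655023.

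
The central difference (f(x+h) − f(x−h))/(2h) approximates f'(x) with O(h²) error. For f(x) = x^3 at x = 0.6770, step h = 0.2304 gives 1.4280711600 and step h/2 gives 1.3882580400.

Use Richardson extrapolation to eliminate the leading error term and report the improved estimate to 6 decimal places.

1.374987

Error is O(h^2); halving h shrinks it by 2^2 = 4.
Top: 4(1.3882580400) − (1.4280711600) = 4.1249610000
Denominator 4 − 1 = 3.
R = 4.1249610000/3 = 1.3749870000
Correction |R − A(h/2)| = 1.327e-02; gap |A(h/2) − A(h)| = 3.981e-02.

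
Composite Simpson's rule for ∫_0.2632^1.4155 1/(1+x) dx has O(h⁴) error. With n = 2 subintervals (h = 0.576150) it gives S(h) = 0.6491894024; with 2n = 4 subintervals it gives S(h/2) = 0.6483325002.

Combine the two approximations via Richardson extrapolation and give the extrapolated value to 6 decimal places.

Order 4 gives 2^r = 16 and 2^r − 1 = 15.
Top: 16(0.6483325002) − (0.6491894024) = 9.7241306008
Extrapolated: 9.7241306008 / 15 = 0.6482753734

0.648275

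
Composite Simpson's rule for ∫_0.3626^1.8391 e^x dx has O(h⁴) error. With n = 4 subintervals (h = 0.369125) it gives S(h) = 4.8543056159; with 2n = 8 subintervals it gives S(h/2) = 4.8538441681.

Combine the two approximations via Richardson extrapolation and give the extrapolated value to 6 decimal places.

Leading term ∝ h^4; use weight 16 = 2^4.
Top: 16(4.8538441681) − (4.8543056159) = 72.8072010737
Denominator 16 − 1 = 15.
Extrapolated: 72.8072010737 / 15 = 4.8538134049

4.853813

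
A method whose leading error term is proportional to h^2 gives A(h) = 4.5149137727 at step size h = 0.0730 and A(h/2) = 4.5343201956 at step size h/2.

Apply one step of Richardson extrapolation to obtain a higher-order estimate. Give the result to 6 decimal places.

Order 2 gives 2^r = 4 and 2^r − 1 = 3.
4·4.5343201956 = 18.1372807824; subtract 4.5149137727 → 13.6223670097
Extrapolated: 13.6223670097 / 3 = 4.5407890032

4.540789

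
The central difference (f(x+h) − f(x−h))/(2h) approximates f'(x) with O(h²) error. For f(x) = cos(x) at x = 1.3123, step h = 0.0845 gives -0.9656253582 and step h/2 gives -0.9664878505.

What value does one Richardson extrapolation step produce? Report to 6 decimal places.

-0.966775

With r = 2 the leading error scales as h^2, so the weight is 2^2 = 4.
2^2·A(h/2) = -3.8659514020; minus A(h) gives -2.9003260438.
Divide by 2^2 − 1 = 3.
Extrapolated: (-2.9003260438) / 3 = -0.9667753479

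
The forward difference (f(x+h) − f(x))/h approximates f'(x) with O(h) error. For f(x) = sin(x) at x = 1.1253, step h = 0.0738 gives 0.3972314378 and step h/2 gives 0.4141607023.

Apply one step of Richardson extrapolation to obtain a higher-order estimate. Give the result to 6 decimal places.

Leading term ∝ h^1; use weight 2 = 2^1.
Top: 2(0.4141607023) − (0.3972314378) = 0.4310899668
Divide by 2^1 − 1 = 1.
Extrapolated: 0.4310899668 / 1 = 0.4310899668

0.431090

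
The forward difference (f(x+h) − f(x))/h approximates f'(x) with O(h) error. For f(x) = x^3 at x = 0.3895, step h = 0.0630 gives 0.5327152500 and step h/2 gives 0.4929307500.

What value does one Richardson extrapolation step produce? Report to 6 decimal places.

0.453146

Leading term ∝ h^1; use weight 2 = 2^1.
2^1 × A(h/2) = 0.9858615000; minus A(h) gives 0.4531462500.
Denominator 2 − 1 = 1.
Extrapolated: 0.4531462500 / 1 = 0.4531462500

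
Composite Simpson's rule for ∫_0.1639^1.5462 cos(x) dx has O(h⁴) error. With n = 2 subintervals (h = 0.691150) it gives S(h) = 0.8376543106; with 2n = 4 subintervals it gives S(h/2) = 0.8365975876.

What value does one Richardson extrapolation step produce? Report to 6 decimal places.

0.836527

Order 4 gives 2^r = 16 and 2^r − 1 = 15.
16·0.8365975876 = 13.3855614016; subtract 0.8376543106 → 12.5479070910
Denominator 16 − 1 = 15.
Extrapolated: 12.5479070910 / 15 = 0.8365271394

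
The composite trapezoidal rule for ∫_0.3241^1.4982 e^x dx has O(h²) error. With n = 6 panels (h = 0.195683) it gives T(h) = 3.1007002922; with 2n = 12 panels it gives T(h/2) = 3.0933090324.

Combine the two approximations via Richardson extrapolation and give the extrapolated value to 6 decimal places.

3.090845

With r = 2 the leading error scales as h^2, so the weight is 2^2 = 4.
A(h/2) − A(h) = 3.0933090324 − 3.1007002922 = -0.0073912598
Divide by 2^2 − 1 = 3: (-0.0073912598)/3 = -0.0024637533
R = 3.0933090324 − 0.0024637533 = 3.0908452791
Shift from A(h/2): −0.0024637533.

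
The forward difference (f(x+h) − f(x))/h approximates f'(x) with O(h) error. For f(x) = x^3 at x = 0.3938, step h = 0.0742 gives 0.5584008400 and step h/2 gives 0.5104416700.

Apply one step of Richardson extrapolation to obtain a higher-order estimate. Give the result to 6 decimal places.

0.462482

r = 1, so 2^r = 2.
2 × 0.5104416700 = 1.0208833400; subtract 0.5584008400 → 0.4624825000
0.4624825000 ÷ 1 = 0.4624825000
Correction |R − A(h/2)| = 4.796e-02; gap |A(h/2) − A(h)| = 4.796e-02.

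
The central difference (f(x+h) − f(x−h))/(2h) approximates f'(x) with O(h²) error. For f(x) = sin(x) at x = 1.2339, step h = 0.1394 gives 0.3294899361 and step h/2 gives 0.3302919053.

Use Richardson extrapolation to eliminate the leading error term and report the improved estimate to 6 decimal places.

Error is O(h^2); halving h shrinks it by 2^2 = 4.
4*0.3302919053 = 1.3211676212; 1.3211676212 − 0.3294899361 = 0.9916776851
Denominator 4 − 1 = 3.
Extrapolated: 0.9916776851 / 3 = 0.3305592284
Gap between inputs: 8.020e-04; correction applied: +0.0002673231.

0.330559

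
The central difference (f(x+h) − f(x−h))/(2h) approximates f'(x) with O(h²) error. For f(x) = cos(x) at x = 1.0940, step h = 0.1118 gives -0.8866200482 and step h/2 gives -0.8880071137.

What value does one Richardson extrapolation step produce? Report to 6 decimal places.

-0.888469

Method order is 2; weight 2^2 = 4.
2^2·A(h/2) = -3.5520284548; minus A(h) gives -2.6654084066.
(-2.6654084066) ÷ 3 = -0.8884694689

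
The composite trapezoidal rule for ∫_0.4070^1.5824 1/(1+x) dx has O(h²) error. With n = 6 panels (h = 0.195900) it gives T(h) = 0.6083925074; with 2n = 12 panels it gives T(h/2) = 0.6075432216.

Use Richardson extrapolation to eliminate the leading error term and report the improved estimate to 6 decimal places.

Order 2 gives 2^r = 4 and 2^r − 1 = 3.
4×0.6075432216 = 2.4301728864; subtract 0.6083925074 → 1.8217803790
R = 1.8217803790/3 = 0.6072601263
Correction |R − A(h/2)| = 2.831e-04; gap |A(h/2) − A(h)| = 8.493e-04.

0.607260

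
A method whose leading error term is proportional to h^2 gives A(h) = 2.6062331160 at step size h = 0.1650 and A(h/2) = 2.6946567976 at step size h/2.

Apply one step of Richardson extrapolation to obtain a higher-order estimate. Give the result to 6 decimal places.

2.724131

Error is O(h^2); halving h shrinks it by 2^2 = 4.
4*2.6946567976 = 10.7786271904; subtract 2.6062331160 → 8.1723940744
8.1723940744 ÷ 3 = 2.7241313581
Correction |R − A(h/2)| = 2.947e-02; gap |A(h/2) − A(h)| = 8.842e-02.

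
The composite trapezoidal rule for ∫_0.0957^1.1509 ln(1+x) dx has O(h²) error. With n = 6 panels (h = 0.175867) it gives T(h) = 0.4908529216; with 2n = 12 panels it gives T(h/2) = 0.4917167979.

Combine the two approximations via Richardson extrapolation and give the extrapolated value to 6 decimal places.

0.492005

Leading term ∝ h^2; use weight 4 = 2^2.
4*0.4917167979 = 1.9668671916; 1.9668671916 − 0.4908529216 = 1.4760142700
Divide by 2^2 − 1 = 3.
R = 1.4760142700/3 = 0.4920047567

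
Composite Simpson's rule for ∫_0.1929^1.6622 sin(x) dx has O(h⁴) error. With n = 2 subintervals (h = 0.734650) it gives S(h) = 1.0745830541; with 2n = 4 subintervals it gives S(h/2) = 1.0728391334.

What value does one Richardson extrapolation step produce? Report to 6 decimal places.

Method order is 4; weight 2^4 = 16.
Numerator 16×A(h/2) − A(h) = 16×1.0728391334 − 1.0745830541 = 16.0908430803
Divide by 2^4 − 1 = 15.
So the Richardson estimate is 1.0727228720.

1.072723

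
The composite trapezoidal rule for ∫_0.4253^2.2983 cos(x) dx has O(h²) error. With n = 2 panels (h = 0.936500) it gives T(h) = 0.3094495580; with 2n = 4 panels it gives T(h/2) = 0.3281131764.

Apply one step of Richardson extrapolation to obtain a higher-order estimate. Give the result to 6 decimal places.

Order 2 gives 2^r = 4 and 2^r − 1 = 3.
4 × 0.3281131764 − 0.3094495580 = 1.0030031476
R = 1.0030031476/3 = 0.3343343825

0.334334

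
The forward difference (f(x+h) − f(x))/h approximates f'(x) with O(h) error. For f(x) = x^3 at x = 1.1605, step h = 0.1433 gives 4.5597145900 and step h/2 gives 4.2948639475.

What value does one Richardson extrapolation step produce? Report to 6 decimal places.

4.030013

Method order is 1; weight 2^1 = 2.
Weighted: 8.5897278950 − 4.5597145900 = 4.0300133050
Extrapolated: 4.0300133050 / 1 = 4.0300133050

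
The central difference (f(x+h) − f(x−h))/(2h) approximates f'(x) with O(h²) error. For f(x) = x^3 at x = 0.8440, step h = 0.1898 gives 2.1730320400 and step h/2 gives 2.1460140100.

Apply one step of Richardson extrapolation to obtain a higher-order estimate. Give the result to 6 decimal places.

Method order is 2; weight 2^2 = 4.
Numerator 4 × A(h/2) − A(h) = 4 × 2.1460140100 − 2.1730320400 = 6.4110240000
Divide by 2^2 − 1 = 3.
Extrapolated: 6.4110240000 / 3 = 2.1370080000
Gap between inputs: 2.702e-02; correction applied: −0.0090060100.

2.137008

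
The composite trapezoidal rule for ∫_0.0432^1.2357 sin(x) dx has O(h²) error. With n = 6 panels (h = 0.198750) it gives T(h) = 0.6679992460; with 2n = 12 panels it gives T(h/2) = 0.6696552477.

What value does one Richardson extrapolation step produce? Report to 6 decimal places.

Order 2 gives 2^r = 4 and 2^r − 1 = 3.
4·0.6696552477 − 0.6679992460 = 2.0106217448
Denominator 4 − 1 = 3.
So the Richardson estimate is 0.6702072483.

0.670207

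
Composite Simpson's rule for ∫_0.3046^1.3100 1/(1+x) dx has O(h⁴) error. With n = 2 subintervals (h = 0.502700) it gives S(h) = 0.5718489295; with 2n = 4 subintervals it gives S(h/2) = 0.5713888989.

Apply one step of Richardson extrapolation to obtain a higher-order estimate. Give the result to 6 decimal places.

0.571358

With r = 4 the leading error scales as h^4, so the weight is 2^4 = 16.
Top: 16(0.5713888989) − (0.5718489295) = 8.5703734529
(16 × 0.5713888989 − 0.5718489295)/(16 − 1) = 0.5713582302
Shift from A(h/2): −0.0000306687.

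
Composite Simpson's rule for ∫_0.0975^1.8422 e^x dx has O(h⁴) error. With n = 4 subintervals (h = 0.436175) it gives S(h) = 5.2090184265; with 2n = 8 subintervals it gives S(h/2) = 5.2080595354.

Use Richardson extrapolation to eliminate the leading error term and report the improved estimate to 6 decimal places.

r = 4: numerator weight 16, denominator 15.
16·5.2080595354 = 83.3289525664; subtract 5.2090184265 → 78.1199341399
78.1199341399 ÷ 15 = 5.2079956093

5.207996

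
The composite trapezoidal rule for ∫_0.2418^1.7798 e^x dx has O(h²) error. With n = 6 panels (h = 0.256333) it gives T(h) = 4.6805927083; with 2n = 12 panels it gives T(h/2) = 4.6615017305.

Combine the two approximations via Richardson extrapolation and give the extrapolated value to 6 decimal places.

Error is O(h^2); halving h shrinks it by 2^2 = 4.
4×4.6615017305 = 18.6460069220; 18.6460069220 − 4.6805927083 = 13.9654142137
R = 13.9654142137/3 = 4.6551380712
Correction |R − A(h/2)| = 6.364e-03; gap |A(h/2) − A(h)| = 1.909e-02.

4.655138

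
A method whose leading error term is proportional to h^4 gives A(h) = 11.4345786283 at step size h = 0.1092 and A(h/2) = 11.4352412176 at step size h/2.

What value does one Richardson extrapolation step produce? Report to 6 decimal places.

11.435285

The method has order 4: 2^4 = 16.
Weighted: 182.9638594816 − 11.4345786283 = 171.5292808533
(16*11.4352412176 − 11.4345786283)/(16 − 1) = 11.4352853902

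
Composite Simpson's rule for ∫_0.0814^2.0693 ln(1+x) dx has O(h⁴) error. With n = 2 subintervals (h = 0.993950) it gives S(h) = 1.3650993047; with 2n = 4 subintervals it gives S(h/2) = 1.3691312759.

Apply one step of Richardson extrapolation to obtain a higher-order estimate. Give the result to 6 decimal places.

With r = 4 the leading error scales as h^4, so the weight is 2^4 = 16.
Numerator 16*A(h/2) − A(h) = 16*1.3691312759 − 1.3650993047 = 20.5410011097
Denominator 16 − 1 = 15.
R = 20.5410011097/15 = 1.3694000740

1.369400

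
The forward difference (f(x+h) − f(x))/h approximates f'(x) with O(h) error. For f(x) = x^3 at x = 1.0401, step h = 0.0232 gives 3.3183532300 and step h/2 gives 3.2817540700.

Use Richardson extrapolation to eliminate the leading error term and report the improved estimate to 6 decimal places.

3.245155

The method has order 1: 2^1 = 2.
A(h/2) − A(h) = 3.2817540700 − 3.3183532300 = -0.0365991600
Divide by 2^1 − 1 = 1: (-0.0365991600)/1 = -0.0365991600
R = 3.2817540700 − 0.0365991600 = 3.2451549100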